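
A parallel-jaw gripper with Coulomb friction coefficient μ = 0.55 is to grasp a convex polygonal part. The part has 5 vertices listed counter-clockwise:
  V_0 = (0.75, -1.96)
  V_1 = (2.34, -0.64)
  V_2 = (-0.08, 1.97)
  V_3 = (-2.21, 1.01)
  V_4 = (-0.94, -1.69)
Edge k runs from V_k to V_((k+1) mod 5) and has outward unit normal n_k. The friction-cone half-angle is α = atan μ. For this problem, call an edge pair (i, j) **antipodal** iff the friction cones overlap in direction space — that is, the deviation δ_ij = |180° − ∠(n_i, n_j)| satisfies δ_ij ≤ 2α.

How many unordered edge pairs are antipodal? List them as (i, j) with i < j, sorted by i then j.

count = 4; pairs: (0,2), (1,3), (1,4), (2,4)

α = atan 0.55 = 28.81°;  2α = 57.62°
n_0 = (+0.6388, -0.7694)
n_1 = (+0.7333, +0.6799)
n_2 = (-0.4109, +0.9117)
n_3 = (-0.9049, -0.4256)
n_4 = (-0.1578, -0.9875)
  (0,1): δ = 86.86°  ·
  (0,2): δ = 15.44°  ✓
  (0,3): δ = 75.49°  ·
  (0,4): δ = 131.22°  ·
  (1,2): δ = 108.58°  ·
  (1,3): δ = 17.65°  ✓
  (1,4): δ = 38.09°  ✓
  (2,3): δ = 89.07°  ·
  (2,4): δ = 33.34°  ✓
  (3,4): δ = 124.27°  ·
antipodal pairs: 4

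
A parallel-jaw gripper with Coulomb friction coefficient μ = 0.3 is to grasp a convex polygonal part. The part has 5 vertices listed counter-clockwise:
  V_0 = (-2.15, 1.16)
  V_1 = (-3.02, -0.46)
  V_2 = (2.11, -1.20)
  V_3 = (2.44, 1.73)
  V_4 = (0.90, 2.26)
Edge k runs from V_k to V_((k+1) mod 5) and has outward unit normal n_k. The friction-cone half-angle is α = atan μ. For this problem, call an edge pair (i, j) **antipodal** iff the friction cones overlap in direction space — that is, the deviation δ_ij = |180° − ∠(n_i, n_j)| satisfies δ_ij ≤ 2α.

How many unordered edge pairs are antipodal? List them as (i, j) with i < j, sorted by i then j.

count = 3; pairs: (0,2), (1,3), (1,4)

α = atan 0.3 = 16.70°;  2α = 33.40°
n_0 = (-0.8810, +0.4731)
n_1 = (-0.1428, -0.9898)
n_2 = (+0.9937, -0.1119)
n_3 = (+0.3254, +0.9456)
n_4 = (-0.3393, +0.9407)
  (0,1): δ = 69.97°  ·
  (0,2): δ = 21.81°  ✓
  (0,3): δ = 99.25°  ·
  (0,4): δ = 138.07°  ·
  (1,2): δ = 88.22°  ·
  (1,3): δ = 10.78°  ✓
  (1,4): δ = 28.04°  ✓
  (2,3): δ = 102.57°  ·
  (2,4): δ = 63.74°  ·
  (3,4): δ = 141.18°  ·
antipodal pairs: 3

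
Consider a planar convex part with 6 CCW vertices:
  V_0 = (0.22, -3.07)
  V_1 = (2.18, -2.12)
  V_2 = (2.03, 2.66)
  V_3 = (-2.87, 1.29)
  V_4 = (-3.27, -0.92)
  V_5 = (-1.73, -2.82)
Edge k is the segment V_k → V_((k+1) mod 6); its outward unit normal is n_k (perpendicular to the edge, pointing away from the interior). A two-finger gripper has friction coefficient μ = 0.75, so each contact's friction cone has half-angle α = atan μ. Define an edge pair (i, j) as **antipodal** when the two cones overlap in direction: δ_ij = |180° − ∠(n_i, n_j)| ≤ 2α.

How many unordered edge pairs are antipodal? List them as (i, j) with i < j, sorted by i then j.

count = 6; pairs: (0,2), (0,3), (1,3), (1,4), (2,4), (2,5)

α = atan 0.75 = 36.87°;  2α = 73.74°
n_0 = (+0.4362, -0.8999)
n_1 = (+0.9995, +0.0314)
n_2 = (-0.2693, +0.9631)
n_3 = (-0.9840, +0.1781)
n_4 = (-0.7769, -0.6297)
n_5 = (-0.1272, -0.9919)
  (0,1): δ = 114.06°  ·
  (0,2): δ = 10.24°  ✓
  (0,3): δ = 53.88°  ✓
  (0,4): δ = 103.17°  ·
  (0,5): δ = 146.84°  ·
  (1,2): δ = 76.18°  ·
  (1,3): δ = 12.06°  ✓
  (1,4): δ = 37.23°  ✓
  (1,5): δ = 80.90°  ·
  (2,3): δ = 115.88°  ·
  (2,4): δ = 66.59°  ✓
  (2,5): δ = 22.93°  ✓
  (3,4): δ = 130.72°  ·
  (3,5): δ = 87.05°  ·
  (4,5): δ = 136.33°  ·
antipodal pairs: 6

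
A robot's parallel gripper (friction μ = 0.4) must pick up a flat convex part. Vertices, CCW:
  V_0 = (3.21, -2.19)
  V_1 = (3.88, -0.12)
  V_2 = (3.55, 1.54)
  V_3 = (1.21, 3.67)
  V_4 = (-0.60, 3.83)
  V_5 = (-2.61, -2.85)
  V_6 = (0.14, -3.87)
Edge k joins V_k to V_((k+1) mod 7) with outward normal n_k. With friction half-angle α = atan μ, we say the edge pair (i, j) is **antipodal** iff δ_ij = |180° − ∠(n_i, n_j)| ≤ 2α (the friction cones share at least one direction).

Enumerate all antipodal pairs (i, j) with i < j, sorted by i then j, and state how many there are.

count = 5; pairs: (0,4), (1,4), (2,5), (3,5), (3,6)

α = atan 0.4 = 21.80°;  2α = 43.60°
n_0 = (+0.9514, -0.3079)
n_1 = (+0.9808, +0.1950)
n_2 = (+0.6731, +0.7395)
n_3 = (+0.0881, +0.9961)
n_4 = (-0.9576, +0.2881)
n_5 = (-0.3478, -0.9376)
n_6 = (+0.4801, -0.8772)
  (0,1): δ = 150.82°  ·
  (0,2): δ = 114.37°  ·
  (0,3): δ = 77.12°  ·
  (0,4): δ = 1.19°  ✓
  (0,5): δ = 87.59°  ·
  (0,6): δ = 136.62°  ·
  (1,2): δ = 143.55°  ·
  (1,3): δ = 106.30°  ·
  (1,4): δ = 27.99°  ✓
  (1,5): δ = 58.41°  ·
  (1,6): δ = 107.45°  ·
  (2,3): δ = 142.74°  ·
  (2,4): δ = 64.44°  ·
  (2,5): δ = 21.96°  ✓
  (2,6): δ = 71.00°  ·
  (3,4): δ = 101.69°  ·
  (3,5): δ = 15.30°  ✓
  (3,6): δ = 33.74°  ✓
  (4,5): δ = 93.60°  ·
  (4,6): δ = 44.56°  ·
  (5,6): δ = 130.96°  ·
antipodal pairs: 5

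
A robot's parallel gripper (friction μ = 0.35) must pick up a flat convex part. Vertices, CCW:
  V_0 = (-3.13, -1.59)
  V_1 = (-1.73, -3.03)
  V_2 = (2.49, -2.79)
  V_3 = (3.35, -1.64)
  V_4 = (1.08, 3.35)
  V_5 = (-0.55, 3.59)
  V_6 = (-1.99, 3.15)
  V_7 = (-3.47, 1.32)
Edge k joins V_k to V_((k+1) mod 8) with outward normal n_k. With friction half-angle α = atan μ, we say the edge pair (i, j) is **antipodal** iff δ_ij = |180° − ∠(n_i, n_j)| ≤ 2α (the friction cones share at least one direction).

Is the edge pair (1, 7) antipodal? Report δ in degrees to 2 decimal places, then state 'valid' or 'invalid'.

α = atan 0.35 = 19.29°;  2α = 38.58°
edge 1: e_1 = (+4.22, +0.24);  n_1 = (+0.0568, -0.9984)
edge 7: e_7 = (+0.34, -2.91);  n_7 = (-0.9932, -0.1160)
∠(n_1, n_7) = 86.59°
δ = |180° − 86.59°| = 93.41°
93.41° > 2α = 38.58°  →  invalid

δ = 93.41°, invalid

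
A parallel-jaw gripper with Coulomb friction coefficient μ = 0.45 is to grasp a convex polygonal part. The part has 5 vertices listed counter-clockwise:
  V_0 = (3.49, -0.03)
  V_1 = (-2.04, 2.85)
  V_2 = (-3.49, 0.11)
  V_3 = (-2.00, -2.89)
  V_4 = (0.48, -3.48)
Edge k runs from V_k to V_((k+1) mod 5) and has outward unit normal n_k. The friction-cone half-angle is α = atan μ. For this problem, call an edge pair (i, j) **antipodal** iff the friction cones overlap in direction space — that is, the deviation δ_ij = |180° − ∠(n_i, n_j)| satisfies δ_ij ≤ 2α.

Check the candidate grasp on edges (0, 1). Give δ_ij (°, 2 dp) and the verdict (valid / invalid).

α = atan 0.45 = 24.23°;  2α = 48.46°
edge 0: e_0 = (-5.53, +2.88);  n_0 = (+0.4619, +0.8869)
edge 1: e_1 = (-1.45, -2.74);  n_1 = (-0.8839, +0.4677)
∠(n_0, n_1) = 89.62°
δ = |180° − 89.62°| = 90.38°
90.38° > 2α = 48.46°  →  invalid

δ = 90.38°, invalid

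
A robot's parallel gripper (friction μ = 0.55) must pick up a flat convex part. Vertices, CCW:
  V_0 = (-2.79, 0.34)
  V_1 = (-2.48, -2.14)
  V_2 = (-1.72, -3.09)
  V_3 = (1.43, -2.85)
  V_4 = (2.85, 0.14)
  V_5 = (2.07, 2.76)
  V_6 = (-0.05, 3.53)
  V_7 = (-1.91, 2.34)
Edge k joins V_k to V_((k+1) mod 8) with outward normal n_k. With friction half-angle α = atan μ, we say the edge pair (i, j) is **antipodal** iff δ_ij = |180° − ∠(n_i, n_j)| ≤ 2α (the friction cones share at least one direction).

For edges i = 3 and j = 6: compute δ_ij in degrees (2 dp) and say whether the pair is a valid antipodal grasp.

δ = 31.99°, valid

α = atan 0.55 = 28.81°;  2α = 57.62°
edge 3: e_3 = (+1.42, +2.99);  n_3 = (+0.9033, -0.4290)
edge 6: e_6 = (-1.86, -1.19);  n_6 = (-0.5389, +0.8424)
∠(n_3, n_6) = 148.01°
δ = |180° − 148.01°| = 31.99°
31.99° ≤ 2α = 57.62°  →  valid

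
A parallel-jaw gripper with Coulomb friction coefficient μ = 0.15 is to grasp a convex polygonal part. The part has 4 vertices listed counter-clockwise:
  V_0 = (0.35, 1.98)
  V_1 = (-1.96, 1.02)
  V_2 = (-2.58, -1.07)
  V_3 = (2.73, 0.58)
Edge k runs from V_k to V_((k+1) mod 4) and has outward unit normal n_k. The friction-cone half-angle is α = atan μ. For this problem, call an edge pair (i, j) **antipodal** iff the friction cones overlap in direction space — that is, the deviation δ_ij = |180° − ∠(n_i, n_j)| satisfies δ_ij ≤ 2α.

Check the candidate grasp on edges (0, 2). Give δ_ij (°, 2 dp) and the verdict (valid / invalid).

α = atan 0.15 = 8.53°;  2α = 17.06°
edge 0: e_0 = (-2.31, -0.96);  n_0 = (-0.3838, +0.9234)
edge 2: e_2 = (+5.31, +1.65);  n_2 = (+0.2967, -0.9550)
∠(n_0, n_2) = 174.69°
δ = |180° − 174.69°| = 5.31°
5.31° ≤ 2α = 17.06°  →  valid

δ = 5.31°, valid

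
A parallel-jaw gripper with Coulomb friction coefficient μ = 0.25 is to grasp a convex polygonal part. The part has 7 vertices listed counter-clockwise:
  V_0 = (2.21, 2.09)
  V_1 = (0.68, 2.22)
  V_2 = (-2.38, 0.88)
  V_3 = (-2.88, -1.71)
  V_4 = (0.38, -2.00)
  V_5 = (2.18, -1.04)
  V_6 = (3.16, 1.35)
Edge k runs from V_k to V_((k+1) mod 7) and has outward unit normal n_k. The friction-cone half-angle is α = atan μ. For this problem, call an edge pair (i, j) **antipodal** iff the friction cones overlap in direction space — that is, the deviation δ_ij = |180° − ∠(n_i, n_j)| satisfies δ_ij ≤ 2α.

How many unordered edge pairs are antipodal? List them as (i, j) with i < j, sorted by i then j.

α = atan 0.25 = 14.04°;  2α = 28.07°
n_0 = (+0.0847, +0.9964)
n_1 = (-0.4011, +0.9160)
n_2 = (-0.9819, +0.1896)
n_3 = (-0.0886, -0.9961)
n_4 = (+0.4706, -0.8824)
n_5 = (+0.9252, -0.3794)
n_6 = (+0.6145, +0.7889)
  (0,1): δ = 151.49°  ·
  (0,2): δ = 96.07°  ·
  (0,3): δ = 0.23°  ✓
  (0,4): δ = 32.93°  ·
  (0,5): δ = 72.56°  ·
  (0,6): δ = 146.94°  ·
  (1,2): δ = 124.58°  ·
  (1,3): δ = 28.73°  ·
  (1,4): δ = 4.42°  ✓
  (1,5): δ = 44.06°  ·
  (1,6): δ = 118.43°  ·
  (2,3): δ = 84.16°  ·
  (2,4): δ = 51.00°  ·
  (2,5): δ = 11.37°  ✓
  (2,6): δ = 63.01°  ·
  (3,4): δ = 146.84°  ·
  (3,5): δ = 107.21°  ·
  (3,6): δ = 32.83°  ·
  (4,5): δ = 140.37°  ·
  (4,6): δ = 65.99°  ·
  (5,6): δ = 105.62°  ·
antipodal pairs: 3

count = 3; pairs: (0,3), (1,4), (2,5)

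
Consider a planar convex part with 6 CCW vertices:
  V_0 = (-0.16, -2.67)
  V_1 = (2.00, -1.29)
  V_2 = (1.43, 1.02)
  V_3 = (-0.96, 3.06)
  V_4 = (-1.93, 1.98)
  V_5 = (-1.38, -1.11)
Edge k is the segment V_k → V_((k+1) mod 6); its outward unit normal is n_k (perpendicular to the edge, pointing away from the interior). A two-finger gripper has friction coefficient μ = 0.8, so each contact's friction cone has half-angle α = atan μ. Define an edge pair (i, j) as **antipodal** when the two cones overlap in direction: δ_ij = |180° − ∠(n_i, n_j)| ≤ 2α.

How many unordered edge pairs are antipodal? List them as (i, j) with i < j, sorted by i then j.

count = 8; pairs: (0,2), (0,3), (0,4), (1,3), (1,4), (1,5), (2,4), (2,5)

α = atan 0.8 = 38.66°;  2α = 77.32°
n_0 = (+0.5384, -0.8427)
n_1 = (+0.9709, +0.2396)
n_2 = (+0.6492, +0.7606)
n_3 = (-0.7440, +0.6682)
n_4 = (-0.9845, -0.1752)
n_5 = (-0.7877, -0.6160)
  (0,1): δ = 108.71°  ·
  (0,2): δ = 73.06°  ✓
  (0,3): δ = 15.50°  ✓
  (0,4): δ = 67.52°  ✓
  (0,5): δ = 95.45°  ·
  (1,2): δ = 144.34°  ·
  (1,3): δ = 55.79°  ✓
  (1,4): δ = 3.77°  ✓
  (1,5): δ = 24.17°  ✓
  (2,3): δ = 91.45°  ·
  (2,4): δ = 39.42°  ✓
  (2,5): δ = 11.49°  ✓
  (3,4): δ = 127.98°  ·
  (3,5): δ = 100.04°  ·
  (4,5): δ = 152.07°  ·
antipodal pairs: 8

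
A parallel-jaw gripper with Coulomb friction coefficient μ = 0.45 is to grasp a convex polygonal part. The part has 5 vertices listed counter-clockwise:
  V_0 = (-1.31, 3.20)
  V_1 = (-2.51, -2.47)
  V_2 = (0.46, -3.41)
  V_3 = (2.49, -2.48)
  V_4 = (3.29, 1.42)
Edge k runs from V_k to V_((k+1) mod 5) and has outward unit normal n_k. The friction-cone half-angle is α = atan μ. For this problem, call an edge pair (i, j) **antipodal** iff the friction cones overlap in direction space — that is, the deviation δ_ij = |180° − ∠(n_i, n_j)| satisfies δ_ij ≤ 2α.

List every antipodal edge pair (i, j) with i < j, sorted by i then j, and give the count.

α = atan 0.45 = 24.23°;  2α = 48.46°
n_0 = (-0.9783, +0.2071)
n_1 = (-0.3017, -0.9534)
n_2 = (+0.4165, -0.9091)
n_3 = (+0.9796, -0.2009)
n_4 = (+0.3609, +0.9326)
  (0,1): δ = 95.61°  ·
  (0,2): δ = 53.44°  ·
  (0,3): δ = 0.36°  ✓
  (0,4): δ = 80.80°  ·
  (1,2): δ = 137.82°  ·
  (1,3): δ = 84.03°  ·
  (1,4): δ = 3.59°  ✓
  (2,3): δ = 126.21°  ·
  (2,4): δ = 45.77°  ✓
  (3,4): δ = 99.56°  ·
antipodal pairs: 3

count = 3; pairs: (0,3), (1,4), (2,4)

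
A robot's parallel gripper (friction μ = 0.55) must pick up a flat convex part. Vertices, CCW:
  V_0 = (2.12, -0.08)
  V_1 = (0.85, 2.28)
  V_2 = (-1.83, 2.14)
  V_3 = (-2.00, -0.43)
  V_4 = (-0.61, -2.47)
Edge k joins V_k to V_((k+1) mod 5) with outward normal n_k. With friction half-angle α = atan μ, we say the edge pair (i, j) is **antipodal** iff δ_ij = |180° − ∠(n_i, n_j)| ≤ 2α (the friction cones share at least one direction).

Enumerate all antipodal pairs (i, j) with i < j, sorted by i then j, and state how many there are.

count = 4; pairs: (0,2), (0,3), (1,4), (2,4)

α = atan 0.55 = 28.81°;  2α = 57.62°
n_0 = (+0.8806, +0.4739)
n_1 = (-0.0522, +0.9986)
n_2 = (-0.9978, +0.0660)
n_3 = (-0.8264, -0.5631)
n_4 = (+0.6587, -0.7524)
  (0,1): δ = 115.30°  ·
  (0,2): δ = 32.07°  ✓
  (0,3): δ = 5.98°  ✓
  (0,4): δ = 102.91°  ·
  (1,2): δ = 96.77°  ·
  (1,3): δ = 58.72°  ·
  (1,4): δ = 38.21°  ✓
  (2,3): δ = 141.95°  ·
  (2,4): δ = 45.01°  ✓
  (3,4): δ = 83.07°  ·
antipodal pairs: 4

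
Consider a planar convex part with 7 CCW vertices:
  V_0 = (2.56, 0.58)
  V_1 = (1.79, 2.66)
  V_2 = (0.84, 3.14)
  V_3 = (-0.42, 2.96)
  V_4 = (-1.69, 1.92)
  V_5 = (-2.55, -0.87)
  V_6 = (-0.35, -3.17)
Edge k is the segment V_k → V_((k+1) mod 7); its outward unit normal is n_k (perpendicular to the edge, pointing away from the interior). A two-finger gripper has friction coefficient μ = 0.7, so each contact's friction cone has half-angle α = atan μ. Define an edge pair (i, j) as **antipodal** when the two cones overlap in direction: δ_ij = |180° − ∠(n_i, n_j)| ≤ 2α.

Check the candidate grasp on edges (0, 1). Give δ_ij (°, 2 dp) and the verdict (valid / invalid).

α = atan 0.7 = 34.99°;  2α = 69.98°
edge 0: e_0 = (-0.77, +2.08);  n_0 = (+0.9378, +0.3472)
edge 1: e_1 = (-0.95, +0.48);  n_1 = (+0.4510, +0.8925)
∠(n_0, n_1) = 42.88°
δ = |180° − 42.88°| = 137.12°
137.12° > 2α = 69.98°  →  invalid

δ = 137.12°, invalid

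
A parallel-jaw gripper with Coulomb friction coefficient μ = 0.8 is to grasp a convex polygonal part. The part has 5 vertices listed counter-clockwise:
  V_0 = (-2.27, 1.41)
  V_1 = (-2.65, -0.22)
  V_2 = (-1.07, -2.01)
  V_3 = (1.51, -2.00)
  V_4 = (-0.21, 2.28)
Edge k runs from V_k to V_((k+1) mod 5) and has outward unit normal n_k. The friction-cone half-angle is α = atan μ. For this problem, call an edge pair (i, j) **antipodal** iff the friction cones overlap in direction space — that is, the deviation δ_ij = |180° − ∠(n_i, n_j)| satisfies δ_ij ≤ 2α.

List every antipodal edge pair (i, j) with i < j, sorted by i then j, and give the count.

count = 6; pairs: (0,2), (0,3), (1,3), (1,4), (2,3), (2,4)

α = atan 0.8 = 38.66°;  2α = 77.32°
n_0 = (-0.9739, +0.2270)
n_1 = (-0.7497, -0.6618)
n_2 = (+0.0039, -1.0000)
n_3 = (+0.9279, +0.3729)
n_4 = (-0.3891, +0.9212)
  (0,1): δ = 125.44°  ·
  (0,2): δ = 76.66°  ✓
  (0,3): δ = 35.02°  ✓
  (0,4): δ = 126.02°  ·
  (1,2): δ = 131.21°  ·
  (1,3): δ = 19.54°  ✓
  (1,4): δ = 71.46°  ✓
  (2,3): δ = 68.33°  ✓
  (2,4): δ = 22.67°  ✓
  (3,4): δ = 89.00°  ·
antipodal pairs: 6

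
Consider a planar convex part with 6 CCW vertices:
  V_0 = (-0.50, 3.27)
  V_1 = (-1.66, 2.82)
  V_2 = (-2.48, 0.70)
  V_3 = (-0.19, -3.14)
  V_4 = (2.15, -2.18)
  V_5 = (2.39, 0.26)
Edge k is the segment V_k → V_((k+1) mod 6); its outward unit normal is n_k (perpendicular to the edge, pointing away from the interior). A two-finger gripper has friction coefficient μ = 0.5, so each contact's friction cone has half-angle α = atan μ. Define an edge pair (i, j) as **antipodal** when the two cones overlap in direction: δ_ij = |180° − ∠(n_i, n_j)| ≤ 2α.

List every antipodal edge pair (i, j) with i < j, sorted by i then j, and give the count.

α = atan 0.5 = 26.57°;  2α = 53.13°
n_0 = (-0.3617, +0.9323)
n_1 = (-0.9327, +0.3607)
n_2 = (-0.8589, -0.5122)
n_3 = (+0.3796, -0.9252)
n_4 = (+0.9952, -0.0979)
n_5 = (+0.7213, +0.6926)
  (0,1): δ = 132.35°  ·
  (0,2): δ = 80.39°  ·
  (0,3): δ = 1.10°  ✓
  (0,4): δ = 63.18°  ·
  (0,5): δ = 112.63°  ·
  (1,2): δ = 128.04°  ·
  (1,3): δ = 46.55°  ✓
  (1,4): δ = 15.53°  ✓
  (1,5): δ = 64.98°  ·
  (2,3): δ = 98.50°  ·
  (2,4): δ = 36.43°  ✓
  (2,5): δ = 13.02°  ✓
  (3,4): δ = 117.92°  ·
  (3,5): δ = 68.47°  ·
  (4,5): δ = 130.55°  ·
antipodal pairs: 5

count = 5; pairs: (0,3), (1,3), (1,4), (2,4), (2,5)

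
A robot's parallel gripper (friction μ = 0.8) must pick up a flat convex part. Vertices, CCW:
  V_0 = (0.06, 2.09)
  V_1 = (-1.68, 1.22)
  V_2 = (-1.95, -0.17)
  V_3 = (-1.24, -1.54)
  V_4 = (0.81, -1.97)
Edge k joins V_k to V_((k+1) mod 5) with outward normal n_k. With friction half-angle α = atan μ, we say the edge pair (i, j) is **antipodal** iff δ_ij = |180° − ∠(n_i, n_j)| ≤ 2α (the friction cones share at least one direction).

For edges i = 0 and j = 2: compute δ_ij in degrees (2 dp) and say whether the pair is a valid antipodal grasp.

α = atan 0.8 = 38.66°;  2α = 77.32°
edge 0: e_0 = (-1.74, -0.87);  n_0 = (-0.4472, +0.8944)
edge 2: e_2 = (+0.71, -1.37);  n_2 = (-0.8879, -0.4601)
∠(n_0, n_2) = 90.83°
δ = |180° − 90.83°| = 89.17°
89.17° > 2α = 77.32°  →  invalid

δ = 89.17°, invalid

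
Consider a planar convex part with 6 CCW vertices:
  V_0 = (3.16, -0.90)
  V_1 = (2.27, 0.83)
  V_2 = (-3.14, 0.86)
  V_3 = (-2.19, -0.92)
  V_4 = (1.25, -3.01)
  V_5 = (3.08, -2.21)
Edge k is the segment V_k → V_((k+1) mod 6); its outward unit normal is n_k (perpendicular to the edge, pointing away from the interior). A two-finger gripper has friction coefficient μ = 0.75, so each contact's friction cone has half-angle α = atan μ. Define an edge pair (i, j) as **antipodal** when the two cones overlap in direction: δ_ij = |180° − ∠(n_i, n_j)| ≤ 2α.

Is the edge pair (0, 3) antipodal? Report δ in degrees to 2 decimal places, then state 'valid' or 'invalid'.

δ = 31.50°, valid

α = atan 0.75 = 36.87°;  2α = 73.74°
edge 0: e_0 = (-0.89, +1.73);  n_0 = (+0.8892, +0.4575)
edge 3: e_3 = (+3.44, -2.09);  n_3 = (-0.5192, -0.8546)
∠(n_0, n_3) = 148.50°
δ = |180° − 148.50°| = 31.50°
31.50° ≤ 2α = 73.74°  →  valid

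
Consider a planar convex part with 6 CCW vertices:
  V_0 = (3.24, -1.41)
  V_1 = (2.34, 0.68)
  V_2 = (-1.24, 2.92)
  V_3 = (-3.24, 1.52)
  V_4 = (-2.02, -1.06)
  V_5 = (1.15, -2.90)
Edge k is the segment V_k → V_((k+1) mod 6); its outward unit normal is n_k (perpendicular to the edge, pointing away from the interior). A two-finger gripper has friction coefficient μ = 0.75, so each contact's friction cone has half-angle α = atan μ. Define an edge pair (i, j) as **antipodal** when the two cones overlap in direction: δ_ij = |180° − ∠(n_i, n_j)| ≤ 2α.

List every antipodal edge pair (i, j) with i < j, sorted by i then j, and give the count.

α = atan 0.75 = 36.87°;  2α = 73.74°
n_0 = (+0.9185, +0.3955)
n_1 = (+0.5304, +0.8477)
n_2 = (-0.5735, +0.8192)
n_3 = (-0.9040, -0.4275)
n_4 = (-0.5020, -0.8649)
n_5 = (+0.5805, -0.8143)
  (0,1): δ = 145.33°  ·
  (0,2): δ = 78.31°  ·
  (0,3): δ = 2.01°  ✓
  (0,4): δ = 36.57°  ✓
  (0,5): δ = 102.19°  ·
  (1,2): δ = 112.97°  ·
  (1,3): δ = 32.66°  ✓
  (1,4): δ = 1.90°  ✓
  (1,5): δ = 67.52°  ✓
  (2,3): δ = 99.68°  ·
  (2,4): δ = 65.12°  ✓
  (2,5): δ = 0.49°  ✓
  (3,4): δ = 145.44°  ·
  (3,5): δ = 79.82°  ·
  (4,5): δ = 114.38°  ·
antipodal pairs: 7

count = 7; pairs: (0,3), (0,4), (1,3), (1,4), (1,5), (2,4), (2,5)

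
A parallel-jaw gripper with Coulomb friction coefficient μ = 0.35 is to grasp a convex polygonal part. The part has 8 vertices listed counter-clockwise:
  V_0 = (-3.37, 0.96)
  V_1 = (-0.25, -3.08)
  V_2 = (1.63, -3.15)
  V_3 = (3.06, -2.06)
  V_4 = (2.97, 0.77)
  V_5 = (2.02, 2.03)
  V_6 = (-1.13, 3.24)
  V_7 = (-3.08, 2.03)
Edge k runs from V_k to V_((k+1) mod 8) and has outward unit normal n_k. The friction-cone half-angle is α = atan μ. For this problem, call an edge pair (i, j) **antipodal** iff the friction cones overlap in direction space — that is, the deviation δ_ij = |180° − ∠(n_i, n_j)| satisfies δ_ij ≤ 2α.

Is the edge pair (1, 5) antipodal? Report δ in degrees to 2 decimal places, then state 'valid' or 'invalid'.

α = atan 0.35 = 19.29°;  2α = 38.58°
edge 1: e_1 = (+1.88, -0.07);  n_1 = (-0.0372, -0.9993)
edge 5: e_5 = (-3.15, +1.21);  n_5 = (+0.3586, +0.9335)
∠(n_1, n_5) = 161.12°
δ = |180° − 161.12°| = 18.88°
18.88° ≤ 2α = 38.58°  →  valid

δ = 18.88°, valid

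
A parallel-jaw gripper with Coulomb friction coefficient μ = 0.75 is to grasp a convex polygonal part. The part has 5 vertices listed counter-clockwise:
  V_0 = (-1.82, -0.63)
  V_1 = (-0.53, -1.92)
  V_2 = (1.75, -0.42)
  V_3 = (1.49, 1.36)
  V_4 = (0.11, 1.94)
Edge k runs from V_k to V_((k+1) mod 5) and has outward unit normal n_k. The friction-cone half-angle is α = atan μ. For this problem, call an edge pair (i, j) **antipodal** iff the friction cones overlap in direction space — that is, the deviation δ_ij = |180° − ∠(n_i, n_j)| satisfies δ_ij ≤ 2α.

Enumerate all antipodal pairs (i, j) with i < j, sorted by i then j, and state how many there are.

α = atan 0.75 = 36.87°;  2α = 73.74°
n_0 = (-0.7071, -0.7071)
n_1 = (+0.5496, -0.8354)
n_2 = (+0.9895, +0.1445)
n_3 = (+0.3875, +0.9219)
n_4 = (-0.7996, +0.6005)
  (0,1): δ = 101.66°  ·
  (0,2): δ = 36.69°  ✓
  (0,3): δ = 22.20°  ✓
  (0,4): δ = 98.09°  ·
  (1,2): δ = 115.03°  ·
  (1,3): δ = 56.14°  ✓
  (1,4): δ = 19.75°  ✓
  (2,3): δ = 121.11°  ·
  (2,4): δ = 45.22°  ✓
  (3,4): δ = 104.11°  ·
antipodal pairs: 5

count = 5; pairs: (0,2), (0,3), (1,3), (1,4), (2,4)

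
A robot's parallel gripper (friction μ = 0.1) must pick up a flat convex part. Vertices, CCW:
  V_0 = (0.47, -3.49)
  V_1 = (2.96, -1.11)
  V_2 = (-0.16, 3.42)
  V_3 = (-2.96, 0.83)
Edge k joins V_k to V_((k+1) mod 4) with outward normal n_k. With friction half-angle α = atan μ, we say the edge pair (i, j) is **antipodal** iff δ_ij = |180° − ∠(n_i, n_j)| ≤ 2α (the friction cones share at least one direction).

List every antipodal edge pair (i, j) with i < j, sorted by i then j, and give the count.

count = 2; pairs: (0,2), (1,3)

α = atan 0.1 = 5.71°;  2α = 11.42°
n_0 = (+0.6910, -0.7229)
n_1 = (+0.8236, +0.5672)
n_2 = (-0.6790, +0.7341)
n_3 = (-0.7832, -0.6218)
  (0,1): δ = 99.15°  ·
  (0,2): δ = 0.94°  ✓
  (0,3): δ = 84.74°  ·
  (1,2): δ = 81.79°  ·
  (1,3): δ = 3.89°  ✓
  (2,3): δ = 94.32°  ·
antipodal pairs: 2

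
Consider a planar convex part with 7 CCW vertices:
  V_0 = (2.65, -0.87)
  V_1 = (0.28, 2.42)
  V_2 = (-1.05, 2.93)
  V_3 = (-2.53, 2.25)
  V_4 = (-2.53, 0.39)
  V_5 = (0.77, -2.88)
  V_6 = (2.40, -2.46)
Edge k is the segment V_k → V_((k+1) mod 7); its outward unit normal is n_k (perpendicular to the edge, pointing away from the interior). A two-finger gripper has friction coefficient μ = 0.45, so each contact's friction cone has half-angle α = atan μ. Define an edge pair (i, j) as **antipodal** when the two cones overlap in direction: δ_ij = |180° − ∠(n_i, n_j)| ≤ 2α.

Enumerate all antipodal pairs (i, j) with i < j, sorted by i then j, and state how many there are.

α = atan 0.45 = 24.23°;  2α = 48.46°
n_0 = (+0.8114, +0.5845)
n_1 = (+0.3580, +0.9337)
n_2 = (-0.4175, +0.9087)
n_3 = (-1.0000, -0.0000)
n_4 = (-0.7039, -0.7103)
n_5 = (+0.2495, -0.9684)
n_6 = (+0.9879, -0.1553)
  (0,1): δ = 146.75°  ·
  (0,2): δ = 101.09°  ·
  (0,3): δ = 35.77°  ✓
  (0,4): δ = 9.49°  ✓
  (0,5): δ = 68.68°  ·
  (0,6): δ = 135.30°  ·
  (1,2): δ = 134.34°  ·
  (1,3): δ = 69.02°  ·
  (1,4): δ = 23.76°  ✓
  (1,5): δ = 35.43°  ✓
  (1,6): δ = 102.04°  ·
  (2,3): δ = 114.68°  ·
  (2,4): δ = 69.42°  ·
  (2,5): δ = 10.23°  ✓
  (2,6): δ = 56.39°  ·
  (3,4): δ = 134.74°  ·
  (3,5): δ = 75.55°  ·
  (3,6): δ = 8.94°  ✓
  (4,5): δ = 120.81°  ·
  (4,6): δ = 54.20°  ·
  (5,6): δ = 113.38°  ·
antipodal pairs: 6

count = 6; pairs: (0,3), (0,4), (1,4), (1,5), (2,5), (3,6)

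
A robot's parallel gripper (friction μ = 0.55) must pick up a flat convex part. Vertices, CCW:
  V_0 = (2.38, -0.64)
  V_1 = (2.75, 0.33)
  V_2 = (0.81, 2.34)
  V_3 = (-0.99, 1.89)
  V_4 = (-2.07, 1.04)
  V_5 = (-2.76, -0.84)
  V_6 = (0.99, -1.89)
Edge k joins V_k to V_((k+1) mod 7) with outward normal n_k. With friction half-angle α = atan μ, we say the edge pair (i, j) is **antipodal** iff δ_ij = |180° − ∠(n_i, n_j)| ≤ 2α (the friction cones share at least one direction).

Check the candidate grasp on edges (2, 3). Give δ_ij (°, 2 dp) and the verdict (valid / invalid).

δ = 155.83°, invalid

α = atan 0.55 = 28.81°;  2α = 57.62°
edge 2: e_2 = (-1.80, -0.45);  n_2 = (-0.2425, +0.9701)
edge 3: e_3 = (-1.08, -0.85);  n_3 = (-0.6185, +0.7858)
∠(n_2, n_3) = 24.17°
δ = |180° − 24.17°| = 155.83°
155.83° > 2α = 57.62°  →  invalid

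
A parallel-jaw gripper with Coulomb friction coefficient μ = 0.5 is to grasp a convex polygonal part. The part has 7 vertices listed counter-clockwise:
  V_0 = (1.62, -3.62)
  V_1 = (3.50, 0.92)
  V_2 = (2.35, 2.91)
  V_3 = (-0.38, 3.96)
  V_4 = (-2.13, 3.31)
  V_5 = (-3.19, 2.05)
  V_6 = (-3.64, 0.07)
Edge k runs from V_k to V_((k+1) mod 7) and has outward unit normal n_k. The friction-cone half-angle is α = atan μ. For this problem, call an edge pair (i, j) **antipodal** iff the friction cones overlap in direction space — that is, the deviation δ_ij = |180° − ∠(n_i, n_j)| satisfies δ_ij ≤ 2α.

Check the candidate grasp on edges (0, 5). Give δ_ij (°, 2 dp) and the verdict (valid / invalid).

δ = 9.69°, valid

α = atan 0.5 = 26.57°;  2α = 53.13°
edge 0: e_0 = (+1.88, +4.54);  n_0 = (+0.9239, -0.3826)
edge 5: e_5 = (-0.45, -1.98);  n_5 = (-0.9751, +0.2216)
∠(n_0, n_5) = 170.31°
δ = |180° − 170.31°| = 9.69°
9.69° ≤ 2α = 53.13°  →  valid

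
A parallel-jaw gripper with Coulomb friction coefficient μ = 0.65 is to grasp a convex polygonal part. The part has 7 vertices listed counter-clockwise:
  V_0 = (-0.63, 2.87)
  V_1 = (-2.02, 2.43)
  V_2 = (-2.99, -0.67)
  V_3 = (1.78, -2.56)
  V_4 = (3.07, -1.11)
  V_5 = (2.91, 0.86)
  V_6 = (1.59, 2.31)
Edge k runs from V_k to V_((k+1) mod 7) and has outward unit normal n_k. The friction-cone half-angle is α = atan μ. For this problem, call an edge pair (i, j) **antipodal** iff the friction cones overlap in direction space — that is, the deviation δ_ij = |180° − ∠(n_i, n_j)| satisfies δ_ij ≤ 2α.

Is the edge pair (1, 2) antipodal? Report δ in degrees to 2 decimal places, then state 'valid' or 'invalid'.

α = atan 0.65 = 33.02°;  2α = 66.05°
edge 1: e_1 = (-0.97, -3.10);  n_1 = (-0.9544, +0.2986)
edge 2: e_2 = (+4.77, -1.89);  n_2 = (-0.3684, -0.9297)
∠(n_1, n_2) = 85.76°
δ = |180° − 85.76°| = 94.24°
94.24° > 2α = 66.05°  →  invalid

δ = 94.24°, invalid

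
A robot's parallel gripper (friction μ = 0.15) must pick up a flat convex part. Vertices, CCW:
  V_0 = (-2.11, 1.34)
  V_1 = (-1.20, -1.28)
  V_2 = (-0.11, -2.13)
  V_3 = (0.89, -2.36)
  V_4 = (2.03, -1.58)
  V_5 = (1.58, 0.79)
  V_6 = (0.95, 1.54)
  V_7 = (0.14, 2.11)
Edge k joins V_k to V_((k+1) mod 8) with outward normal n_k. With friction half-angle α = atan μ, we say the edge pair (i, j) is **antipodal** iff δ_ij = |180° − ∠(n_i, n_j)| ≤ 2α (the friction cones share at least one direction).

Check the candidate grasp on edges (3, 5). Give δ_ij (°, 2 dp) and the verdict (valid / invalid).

δ = 84.35°, invalid

α = atan 0.15 = 8.53°;  2α = 17.06°
edge 3: e_3 = (+1.14, +0.78);  n_3 = (+0.5647, -0.8253)
edge 5: e_5 = (-0.63, +0.75);  n_5 = (+0.7657, +0.6432)
∠(n_3, n_5) = 95.65°
δ = |180° − 95.65°| = 84.35°
84.35° > 2α = 17.06°  →  invalid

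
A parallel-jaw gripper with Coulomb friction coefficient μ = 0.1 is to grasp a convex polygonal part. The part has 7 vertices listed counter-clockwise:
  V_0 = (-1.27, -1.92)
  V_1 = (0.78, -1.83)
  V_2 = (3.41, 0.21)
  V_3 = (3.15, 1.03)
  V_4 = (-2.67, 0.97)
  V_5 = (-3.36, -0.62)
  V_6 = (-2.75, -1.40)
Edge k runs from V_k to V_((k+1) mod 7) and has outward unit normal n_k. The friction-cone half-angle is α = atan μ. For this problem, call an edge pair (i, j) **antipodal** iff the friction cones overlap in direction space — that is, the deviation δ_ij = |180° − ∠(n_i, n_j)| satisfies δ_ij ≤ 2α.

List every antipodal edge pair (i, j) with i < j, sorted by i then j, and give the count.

α = atan 0.1 = 5.71°;  2α = 11.42°
n_0 = (+0.0439, -0.9990)
n_1 = (+0.6129, -0.7902)
n_2 = (+0.9532, +0.3022)
n_3 = (-0.0103, +0.9999)
n_4 = (-0.9173, +0.3981)
n_5 = (-0.7877, -0.6160)
n_6 = (-0.3315, -0.9435)
  (0,1): δ = 144.71°  ·
  (0,2): δ = 74.92°  ·
  (0,3): δ = 1.92°  ✓
  (0,4): δ = 64.03°  ·
  (0,5): δ = 125.51°  ·
  (0,6): δ = 158.13°  ·
  (1,2): δ = 110.21°  ·
  (1,3): δ = 37.21°  ·
  (1,4): δ = 28.74°  ·
  (1,5): δ = 90.23°  ·
  (1,6): δ = 122.84°  ·
  (2,3): δ = 107.00°  ·
  (2,4): δ = 41.05°  ·
  (2,5): δ = 20.43°  ·
  (2,6): δ = 53.05°  ·
  (3,4): δ = 114.05°  ·
  (3,5): δ = 52.56°  ·
  (3,6): δ = 19.95°  ·
  (4,5): δ = 118.51°  ·
  (4,6): δ = 85.90°  ·
  (5,6): δ = 147.39°  ·
antipodal pairs: 1

count = 1; pairs: (0,3)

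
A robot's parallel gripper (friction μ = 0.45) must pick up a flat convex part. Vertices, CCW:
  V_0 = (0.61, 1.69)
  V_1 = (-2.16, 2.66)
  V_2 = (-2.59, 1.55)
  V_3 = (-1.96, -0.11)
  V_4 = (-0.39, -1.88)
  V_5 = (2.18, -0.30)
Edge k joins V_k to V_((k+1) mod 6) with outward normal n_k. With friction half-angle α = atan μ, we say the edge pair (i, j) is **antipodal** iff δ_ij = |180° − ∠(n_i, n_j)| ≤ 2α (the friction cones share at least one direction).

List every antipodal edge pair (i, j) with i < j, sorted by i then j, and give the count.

count = 4; pairs: (0,3), (1,4), (2,5), (3,5)

α = atan 0.45 = 24.23°;  2α = 48.46°
n_0 = (+0.3305, +0.9438)
n_1 = (-0.9325, +0.3612)
n_2 = (-0.9349, -0.3548)
n_3 = (-0.7481, -0.6636)
n_4 = (+0.5237, -0.8519)
n_5 = (+0.7851, +0.6194)
  (0,1): δ = 91.88°  ·
  (0,2): δ = 49.92°  ·
  (0,3): δ = 29.13°  ✓
  (0,4): δ = 50.88°  ·
  (0,5): δ = 147.57°  ·
  (1,2): δ = 138.04°  ·
  (1,3): δ = 117.25°  ·
  (1,4): δ = 37.24°  ✓
  (1,5): δ = 59.45°  ·
  (2,3): δ = 159.21°  ·
  (2,4): δ = 79.20°  ·
  (2,5): δ = 17.49°  ✓
  (3,4): δ = 99.99°  ·
  (3,5): δ = 3.30°  ✓
  (4,5): δ = 83.31°  ·
antipodal pairs: 4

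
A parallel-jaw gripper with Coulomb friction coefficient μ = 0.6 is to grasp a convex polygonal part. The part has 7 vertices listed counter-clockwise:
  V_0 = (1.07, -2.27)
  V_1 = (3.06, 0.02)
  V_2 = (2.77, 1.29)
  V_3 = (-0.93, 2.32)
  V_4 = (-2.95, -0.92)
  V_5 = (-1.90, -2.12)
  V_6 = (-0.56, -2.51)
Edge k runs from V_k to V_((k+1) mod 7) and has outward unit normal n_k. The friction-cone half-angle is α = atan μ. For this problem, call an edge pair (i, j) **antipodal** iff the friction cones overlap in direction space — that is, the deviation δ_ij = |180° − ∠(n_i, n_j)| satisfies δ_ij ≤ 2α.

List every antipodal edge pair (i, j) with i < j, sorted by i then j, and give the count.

α = atan 0.6 = 30.96°;  2α = 61.93°
n_0 = (+0.7548, -0.6559)
n_1 = (+0.9749, +0.2226)
n_2 = (+0.2682, +0.9634)
n_3 = (-0.8486, +0.5291)
n_4 = (-0.7526, -0.6585)
n_5 = (-0.2794, -0.9602)
n_6 = (+0.1457, -0.9893)
  (0,1): δ = 126.15°  ·
  (0,2): δ = 64.57°  ·
  (0,3): δ = 9.05°  ✓
  (0,4): δ = 82.18°  ·
  (0,5): δ = 114.76°  ·
  (0,6): δ = 139.37°  ·
  (1,2): δ = 118.42°  ·
  (1,3): δ = 44.80°  ✓
  (1,4): δ = 28.32°  ✓
  (1,5): δ = 60.91°  ✓
  (1,6): δ = 85.51°  ·
  (2,3): δ = 106.39°  ·
  (2,4): δ = 33.26°  ✓
  (2,5): δ = 0.67°  ✓
  (2,6): δ = 23.93°  ✓
  (3,4): δ = 106.87°  ·
  (3,5): δ = 74.29°  ·
  (3,6): δ = 49.68°  ✓
  (4,5): δ = 147.41°  ·
  (4,6): δ = 122.81°  ·
  (5,6): δ = 155.40°  ·
antipodal pairs: 8

count = 8; pairs: (0,3), (1,3), (1,4), (1,5), (2,4), (2,5), (2,6), (3,6)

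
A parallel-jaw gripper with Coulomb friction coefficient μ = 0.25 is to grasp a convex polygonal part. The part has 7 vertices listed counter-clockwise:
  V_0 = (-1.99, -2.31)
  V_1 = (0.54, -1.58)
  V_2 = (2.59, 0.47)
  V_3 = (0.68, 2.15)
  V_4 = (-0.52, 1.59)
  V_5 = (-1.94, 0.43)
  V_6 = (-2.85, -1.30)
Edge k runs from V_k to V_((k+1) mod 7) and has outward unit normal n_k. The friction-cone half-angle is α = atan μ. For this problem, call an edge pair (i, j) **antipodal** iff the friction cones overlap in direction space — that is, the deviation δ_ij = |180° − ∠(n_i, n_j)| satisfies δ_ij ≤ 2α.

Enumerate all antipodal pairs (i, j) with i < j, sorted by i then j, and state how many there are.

α = atan 0.25 = 14.04°;  2α = 28.07°
n_0 = (+0.2772, -0.9608)
n_1 = (+0.7071, -0.7071)
n_2 = (+0.6605, +0.7509)
n_3 = (-0.4229, +0.9062)
n_4 = (-0.6326, +0.7744)
n_5 = (-0.8850, +0.4655)
n_6 = (-0.7614, -0.6483)
  (0,1): δ = 151.09°  ·
  (0,2): δ = 57.43°  ·
  (0,3): δ = 8.92°  ✓
  (0,4): δ = 23.15°  ✓
  (0,5): δ = 46.16°  ·
  (0,6): δ = 114.32°  ·
  (1,2): δ = 86.33°  ·
  (1,3): δ = 19.98°  ✓
  (1,4): δ = 5.75°  ✓
  (1,5): δ = 17.26°  ✓
  (1,6): δ = 85.41°  ·
  (2,3): δ = 113.65°  ·
  (2,4): δ = 99.42°  ·
  (2,5): δ = 76.41°  ·
  (2,6): δ = 8.25°  ✓
  (3,4): δ = 165.77°  ·
  (3,5): δ = 142.76°  ·
  (3,6): δ = 74.60°  ·
  (4,5): δ = 156.99°  ·
  (4,6): δ = 88.83°  ·
  (5,6): δ = 111.84°  ·
antipodal pairs: 6

count = 6; pairs: (0,3), (0,4), (1,3), (1,4), (1,5), (2,6)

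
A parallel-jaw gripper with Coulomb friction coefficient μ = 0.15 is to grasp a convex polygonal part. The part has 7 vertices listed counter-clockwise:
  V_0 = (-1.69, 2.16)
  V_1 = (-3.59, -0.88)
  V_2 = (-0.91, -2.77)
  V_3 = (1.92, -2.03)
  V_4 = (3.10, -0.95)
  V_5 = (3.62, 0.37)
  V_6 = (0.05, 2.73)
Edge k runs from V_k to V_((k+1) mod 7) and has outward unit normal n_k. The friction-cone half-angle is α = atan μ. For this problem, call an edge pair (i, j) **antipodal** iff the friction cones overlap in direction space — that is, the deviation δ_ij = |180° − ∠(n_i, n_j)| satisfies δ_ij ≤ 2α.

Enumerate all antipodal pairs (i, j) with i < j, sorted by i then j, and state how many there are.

α = atan 0.15 = 8.53°;  2α = 17.06°
n_0 = (-0.8480, +0.5300)
n_1 = (-0.5763, -0.8172)
n_2 = (+0.2530, -0.9675)
n_3 = (+0.6752, -0.7377)
n_4 = (+0.9304, -0.3665)
n_5 = (+0.5515, +0.8342)
n_6 = (-0.3113, +0.9503)
  (0,1): δ = 93.19°  ·
  (0,2): δ = 43.34°  ·
  (0,3): δ = 15.53°  ✓
  (0,4): δ = 10.50°  ✓
  (0,5): δ = 88.54°  ·
  (0,6): δ = 140.14°  ·
  (1,2): δ = 130.15°  ·
  (1,3): δ = 102.34°  ·
  (1,4): δ = 76.31°  ·
  (1,5): δ = 1.73°  ✓
  (1,6): δ = 53.33°  ·
  (2,3): δ = 152.19°  ·
  (2,4): δ = 126.16°  ·
  (2,5): δ = 48.12°  ·
  (2,6): δ = 3.48°  ✓
  (3,4): δ = 153.97°  ·
  (3,5): δ = 75.93°  ·
  (3,6): δ = 24.33°  ·
  (4,5): δ = 101.97°  ·
  (4,6): δ = 50.36°  ·
  (5,6): δ = 128.39°  ·
antipodal pairs: 4

count = 4; pairs: (0,3), (0,4), (1,5), (2,6)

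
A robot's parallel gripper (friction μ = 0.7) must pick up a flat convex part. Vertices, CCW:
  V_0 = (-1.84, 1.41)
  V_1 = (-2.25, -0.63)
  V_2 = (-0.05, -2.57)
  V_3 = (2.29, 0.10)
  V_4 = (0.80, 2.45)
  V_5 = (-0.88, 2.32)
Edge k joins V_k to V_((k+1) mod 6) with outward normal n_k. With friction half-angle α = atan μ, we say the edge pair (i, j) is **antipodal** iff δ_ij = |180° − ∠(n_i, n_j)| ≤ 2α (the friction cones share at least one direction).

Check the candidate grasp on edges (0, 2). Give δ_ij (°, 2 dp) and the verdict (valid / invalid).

δ = 29.87°, valid

α = atan 0.7 = 34.99°;  2α = 69.98°
edge 0: e_0 = (-0.41, -2.04);  n_0 = (-0.9804, +0.1970)
edge 2: e_2 = (+2.34, +2.67);  n_2 = (+0.7521, -0.6591)
∠(n_0, n_2) = 150.13°
δ = |180° − 150.13°| = 29.87°
29.87° ≤ 2α = 69.98°  →  valid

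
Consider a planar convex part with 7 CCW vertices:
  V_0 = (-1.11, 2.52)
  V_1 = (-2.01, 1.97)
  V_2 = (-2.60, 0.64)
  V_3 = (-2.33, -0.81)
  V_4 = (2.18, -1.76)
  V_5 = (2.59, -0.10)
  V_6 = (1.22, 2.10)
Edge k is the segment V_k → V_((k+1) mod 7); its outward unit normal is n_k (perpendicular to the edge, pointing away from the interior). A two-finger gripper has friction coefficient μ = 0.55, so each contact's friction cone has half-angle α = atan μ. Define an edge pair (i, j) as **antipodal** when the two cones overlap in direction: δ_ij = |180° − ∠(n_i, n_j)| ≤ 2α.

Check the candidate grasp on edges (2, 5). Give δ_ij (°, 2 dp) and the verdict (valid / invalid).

α = atan 0.55 = 28.81°;  2α = 57.62°
edge 2: e_2 = (+0.27, -1.45);  n_2 = (-0.9831, -0.1831)
edge 5: e_5 = (-1.37, +2.20);  n_5 = (+0.8489, +0.5286)
∠(n_2, n_5) = 158.64°
δ = |180° − 158.64°| = 21.36°
21.36° ≤ 2α = 57.62°  →  valid

δ = 21.36°, valid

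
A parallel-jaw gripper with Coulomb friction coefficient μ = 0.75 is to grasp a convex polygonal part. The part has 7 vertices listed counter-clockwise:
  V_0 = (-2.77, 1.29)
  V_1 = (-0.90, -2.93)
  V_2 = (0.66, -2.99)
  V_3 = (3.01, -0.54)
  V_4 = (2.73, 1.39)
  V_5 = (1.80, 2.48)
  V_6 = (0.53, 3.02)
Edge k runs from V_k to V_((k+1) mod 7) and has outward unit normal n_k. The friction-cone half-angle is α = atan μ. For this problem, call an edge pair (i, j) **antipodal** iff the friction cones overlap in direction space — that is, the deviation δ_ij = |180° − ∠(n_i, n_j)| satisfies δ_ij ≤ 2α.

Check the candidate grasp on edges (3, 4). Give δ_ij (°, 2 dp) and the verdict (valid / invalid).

δ = 147.78°, invalid

α = atan 0.75 = 36.87°;  2α = 73.74°
edge 3: e_3 = (-0.28, +1.93);  n_3 = (+0.9896, +0.1436)
edge 4: e_4 = (-0.93, +1.09);  n_4 = (+0.7607, +0.6491)
∠(n_3, n_4) = 32.22°
δ = |180° − 32.22°| = 147.78°
147.78° > 2α = 73.74°  →  invalid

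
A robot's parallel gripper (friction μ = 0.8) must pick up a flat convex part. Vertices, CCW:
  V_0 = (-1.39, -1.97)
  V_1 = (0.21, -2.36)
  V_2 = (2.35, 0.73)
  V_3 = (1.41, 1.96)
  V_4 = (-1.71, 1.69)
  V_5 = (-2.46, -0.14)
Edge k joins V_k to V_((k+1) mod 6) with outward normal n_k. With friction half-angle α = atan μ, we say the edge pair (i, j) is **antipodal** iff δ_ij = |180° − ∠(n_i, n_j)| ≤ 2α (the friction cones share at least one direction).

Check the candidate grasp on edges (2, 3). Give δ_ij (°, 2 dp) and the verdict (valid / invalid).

α = atan 0.8 = 38.66°;  2α = 77.32°
edge 2: e_2 = (-0.94, +1.23);  n_2 = (+0.7945, +0.6072)
edge 3: e_3 = (-3.12, -0.27);  n_3 = (-0.0862, +0.9963)
∠(n_2, n_3) = 57.56°
δ = |180° − 57.56°| = 122.44°
122.44° > 2α = 77.32°  →  invalid

δ = 122.44°, invalid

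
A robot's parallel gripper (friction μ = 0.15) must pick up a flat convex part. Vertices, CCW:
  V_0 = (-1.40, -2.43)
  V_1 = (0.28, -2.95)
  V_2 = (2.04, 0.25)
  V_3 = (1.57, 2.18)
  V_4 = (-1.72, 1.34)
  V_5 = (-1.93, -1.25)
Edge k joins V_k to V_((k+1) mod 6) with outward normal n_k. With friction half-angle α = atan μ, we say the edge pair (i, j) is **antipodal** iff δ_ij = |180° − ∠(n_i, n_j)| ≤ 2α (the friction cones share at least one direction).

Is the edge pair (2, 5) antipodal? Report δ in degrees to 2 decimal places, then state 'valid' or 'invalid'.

α = atan 0.15 = 8.53°;  2α = 17.06°
edge 2: e_2 = (-0.47, +1.93);  n_2 = (+0.9716, +0.2366)
edge 5: e_5 = (+0.53, -1.18);  n_5 = (-0.9122, -0.4097)
∠(n_2, n_5) = 169.50°
δ = |180° − 169.50°| = 10.50°
10.50° ≤ 2α = 17.06°  →  valid

δ = 10.50°, valid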